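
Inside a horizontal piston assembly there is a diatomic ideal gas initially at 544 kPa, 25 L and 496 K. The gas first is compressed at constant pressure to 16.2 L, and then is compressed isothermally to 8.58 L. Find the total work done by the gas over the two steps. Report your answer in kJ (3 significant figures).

Step 1 (isobaric): W = PΔV = (544 kPa)(16.2 − 25 L) = -4787 J.
After step 1: P = 544 kPa, V = 16.2 L, T = 321.4 K.
Step 2 (isothermal): W = P₁V₁ ln(V₂/V₁) = (8813) ln(8.58/16.2) = -5601 J.
W_total = -4787 − 5601 = -10388 J.

W_total ≈ -10.4 kJ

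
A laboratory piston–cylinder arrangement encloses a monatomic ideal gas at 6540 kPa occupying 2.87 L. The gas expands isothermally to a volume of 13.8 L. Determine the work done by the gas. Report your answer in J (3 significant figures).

W ≈ 29500 J

Isothermal: W = nRT ln(V₂/V₁) = P₁V₁ ln(V₂/V₁).
P₁V₁ = (6540 kPa)(2.87 L) = 18770 J.
W = 18770 × ln(13.8/2.87) = 18770 × 1.57
W_by_gas = 29475 J.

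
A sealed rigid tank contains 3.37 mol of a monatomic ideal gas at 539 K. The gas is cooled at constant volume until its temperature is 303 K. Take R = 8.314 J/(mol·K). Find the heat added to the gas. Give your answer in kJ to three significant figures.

Q ≈ -9.92 kJ

Constant volume ⇒ W = 0, so Q = ΔU = nCᵥΔT with Cᵥ = 3R/2 = 12.47 J/(mol·K).
ΔU = (3.37)(12.47)(303 − 539) = -9918 J.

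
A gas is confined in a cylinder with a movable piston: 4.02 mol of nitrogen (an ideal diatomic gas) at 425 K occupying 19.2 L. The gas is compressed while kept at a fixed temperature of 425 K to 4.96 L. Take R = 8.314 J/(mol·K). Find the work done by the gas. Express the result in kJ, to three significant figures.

Isothermal: W = nRT ln(V₂/V₁).
W = (4.02)(8.314)(425) × ln(4.96/19.2)
  = 14204 × -1.354
W_by_gas = -19226 J.

W ≈ -19.2 kJ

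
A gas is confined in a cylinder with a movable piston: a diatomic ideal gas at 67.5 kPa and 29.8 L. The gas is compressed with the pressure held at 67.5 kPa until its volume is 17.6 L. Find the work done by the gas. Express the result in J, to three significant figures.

W ≈ -824 J

Isobaric: W = P ΔV.
W = (67.5 kPa)(17.6 − 29.8 L) = (67.5)(-12.2) = -823.5 J.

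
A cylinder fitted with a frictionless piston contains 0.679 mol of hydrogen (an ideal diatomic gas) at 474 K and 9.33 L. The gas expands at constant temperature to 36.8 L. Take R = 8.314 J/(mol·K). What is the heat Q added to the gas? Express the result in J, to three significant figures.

Isothermal ⇒ ΔU = 0, so Q = W = nRT ln(V₂/V₁).
Q = (0.679)(8.314)(474) ln(36.8/9.33) = 2676 × 1.372 = 3672 J.

Q ≈ 3670 J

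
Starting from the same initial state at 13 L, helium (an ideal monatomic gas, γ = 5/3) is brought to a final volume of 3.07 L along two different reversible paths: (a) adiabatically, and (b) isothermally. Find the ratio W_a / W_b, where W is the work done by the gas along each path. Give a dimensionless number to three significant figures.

Path (a) adiabatic: W = P₁V₁(1 − (V₁/V₂)^(γ−1))/(γ−1) → W_a/(P₁V₁) = -2.426.
Path (b) isothermal: W = P₁V₁ ln(V₂/V₁) → W_b/(P₁V₁) = -1.443.
W_a / W_b = -2.426 / -1.443 = 1.681.

W_a / W_b ≈ 1.68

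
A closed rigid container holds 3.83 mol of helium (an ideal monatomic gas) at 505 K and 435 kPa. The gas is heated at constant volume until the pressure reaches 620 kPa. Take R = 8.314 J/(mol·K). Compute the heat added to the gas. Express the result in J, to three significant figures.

Constant volume ⇒ W = 0, so Q = ΔU = nCᵥΔT with Cᵥ = 3R/2 = 12.47 J/(mol·K).
At constant V, T₂/T₁ = P₂/P₁ ⇒ ΔT = T₁(P₂/P₁ − 1) = 505·(620/435 − 1) = 214.8 K.
ΔU = (3.83)(12.47)(214.8) = 10258 J.

Q ≈ 10300 J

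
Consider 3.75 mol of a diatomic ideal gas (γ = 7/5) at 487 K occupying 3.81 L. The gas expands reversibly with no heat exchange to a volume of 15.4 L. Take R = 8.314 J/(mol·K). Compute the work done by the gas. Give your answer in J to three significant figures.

Adiabatic: TV^(γ−1) = const with γ = 7/5.
T₂ = T₁ (V₁/V₂)^(γ−1) = 487 × (3.81/15.4)^0.4 = 487 × 0.572 = 278.5 K.
W_by = nCᵥ(T₁ − T₂) = (3.75)(20.79)(487 − 278.5) = 16248 J.

W ≈ 16200 J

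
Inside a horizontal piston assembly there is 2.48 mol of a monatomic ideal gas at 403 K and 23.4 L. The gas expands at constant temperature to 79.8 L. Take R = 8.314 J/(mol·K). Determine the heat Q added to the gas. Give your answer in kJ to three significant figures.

Isothermal ⇒ ΔU = 0, so Q = W = nRT ln(V₂/V₁).
Q = (2.48)(8.314)(403) ln(79.8/23.4) = 8309 × 1.227 = 10194 J.

Q ≈ 10.2 kJ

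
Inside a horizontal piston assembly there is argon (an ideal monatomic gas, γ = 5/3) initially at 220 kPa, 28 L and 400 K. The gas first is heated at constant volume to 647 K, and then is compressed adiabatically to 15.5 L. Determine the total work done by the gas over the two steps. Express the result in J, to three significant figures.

Step 1 (isochoric): W = 0 (constant volume).
After step 1: P = 355.9 kPa (V unchanged).
Step 2 (adiabatic): W = (P₁V₁ − P₂V₂)/(γ−1) = (9964 − 14779)/0.667 = -7223 J.
W_total = 0 − 7223 = -7223 J.

W_total ≈ -7220 J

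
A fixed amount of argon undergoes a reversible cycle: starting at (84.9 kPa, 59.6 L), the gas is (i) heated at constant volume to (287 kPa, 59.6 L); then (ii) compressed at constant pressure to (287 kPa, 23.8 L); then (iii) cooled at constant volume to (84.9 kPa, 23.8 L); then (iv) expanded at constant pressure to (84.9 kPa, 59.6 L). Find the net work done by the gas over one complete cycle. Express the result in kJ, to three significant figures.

Constant-volume legs do no work.
W(ii) = (287)(23.8 − 59.6) = -10275 J; W(iv) = (84.9)(59.6 − 23.8) = 3039 J.
W_net = -10275 + 3039 = -7235 J (the counter-clockwise enclosed area).

W_net ≈ -7.24 kJ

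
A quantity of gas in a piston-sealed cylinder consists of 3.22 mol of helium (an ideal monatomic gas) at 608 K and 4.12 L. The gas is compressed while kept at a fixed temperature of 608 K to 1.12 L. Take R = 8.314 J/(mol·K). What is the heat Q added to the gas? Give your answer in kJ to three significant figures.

Q ≈ -21.2 kJ

Isothermal ⇒ ΔU = 0, so Q = W = nRT ln(V₂/V₁).
Q = (3.22)(8.314)(608) ln(1.12/4.12) = 16277 × -1.303 = -21201 J.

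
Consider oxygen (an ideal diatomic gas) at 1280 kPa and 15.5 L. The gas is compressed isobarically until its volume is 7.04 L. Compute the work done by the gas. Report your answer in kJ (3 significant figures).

W ≈ -10.8 kJ

Isobaric: W = P ΔV.
W = (1280 kPa)(7.04 − 15.5 L) = (1280)(-8.46) = -10829 J.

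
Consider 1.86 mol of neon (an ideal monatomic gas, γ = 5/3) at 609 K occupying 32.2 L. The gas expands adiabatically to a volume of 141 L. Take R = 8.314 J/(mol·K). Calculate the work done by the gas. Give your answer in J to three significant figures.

Adiabatic: TV^(γ−1) = const with γ = 5/3.
T₂ = T₁ (V₁/V₂)^(γ−1) = 609 × (32.2/141)^0.667 = 609 × 0.3736 = 227.5 K.
W_by = nCᵥ(T₁ − T₂) = (1.86)(12.47)(609 − 227.5) = 8849 J.

W ≈ 8850 J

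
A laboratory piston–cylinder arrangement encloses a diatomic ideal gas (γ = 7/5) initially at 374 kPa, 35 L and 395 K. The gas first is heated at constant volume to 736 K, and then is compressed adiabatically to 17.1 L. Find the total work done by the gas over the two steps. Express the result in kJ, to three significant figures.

W_total ≈ -20.2 kJ

Step 1 (isochoric): W = 0 (constant volume).
After step 1: P = 696.9 kPa (V unchanged).
Step 2 (adiabatic): W = (P₁V₁ − P₂V₂)/(γ−1) = (24390 − 32482)/0.4 = -20230 J.
W_total = 0 − 20230 = -20230 J.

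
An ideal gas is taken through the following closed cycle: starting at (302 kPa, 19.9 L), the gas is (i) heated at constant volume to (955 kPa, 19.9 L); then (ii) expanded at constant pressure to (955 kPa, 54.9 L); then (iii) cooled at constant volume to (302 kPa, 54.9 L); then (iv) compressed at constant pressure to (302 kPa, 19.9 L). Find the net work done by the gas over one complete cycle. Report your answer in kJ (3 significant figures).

Constant-volume legs do no work.
W(ii) = (955)(54.9 − 19.9) = 33425 J; W(iv) = (302)(19.9 − 54.9) = -10570 J.
W_net = 33425 − 10570 = 22855 J (the clockwise enclosed area).

W_net ≈ 22.9 kJ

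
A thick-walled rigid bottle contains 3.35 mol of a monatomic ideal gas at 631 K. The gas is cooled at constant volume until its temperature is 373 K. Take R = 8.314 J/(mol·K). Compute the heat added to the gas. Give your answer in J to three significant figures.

Constant volume ⇒ W = 0, so Q = ΔU = nCᵥΔT with Cᵥ = 3R/2 = 12.47 J/(mol·K).
ΔU = (3.35)(12.47)(373 − 631) = -10779 J.

Q ≈ -10800 J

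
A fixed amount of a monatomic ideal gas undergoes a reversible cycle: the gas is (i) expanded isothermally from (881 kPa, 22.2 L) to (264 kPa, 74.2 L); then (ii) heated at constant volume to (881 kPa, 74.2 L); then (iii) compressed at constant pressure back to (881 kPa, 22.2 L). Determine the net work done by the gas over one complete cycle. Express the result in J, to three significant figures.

Leg (i): W = PᵢVᵢ ln(V_f/Vᵢ) = (19558) ln(74.2/22.2) = 23600 J.
Leg (ii): W = 0.
Leg (iii): W = PΔV = (881)(22.2 − 74.2) = -45812 J.
W_net = 23600 − 45812 = -22212 J.

W_net ≈ -22200 J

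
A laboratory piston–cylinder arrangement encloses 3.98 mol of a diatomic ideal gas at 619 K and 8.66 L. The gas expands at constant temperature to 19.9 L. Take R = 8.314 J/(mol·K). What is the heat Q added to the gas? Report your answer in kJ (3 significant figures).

Isothermal ⇒ ΔU = 0, so Q = W = nRT ln(V₂/V₁).
Q = (3.98)(8.314)(619) ln(19.9/8.66) = 20483 × 0.832 = 17042 J.

Q ≈ 17.0 kJ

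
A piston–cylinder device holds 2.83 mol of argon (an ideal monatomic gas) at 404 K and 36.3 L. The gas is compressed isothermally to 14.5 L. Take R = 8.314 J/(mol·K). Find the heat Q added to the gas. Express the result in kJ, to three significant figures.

Isothermal ⇒ ΔU = 0, so Q = W = nRT ln(V₂/V₁).
Q = (2.83)(8.314)(404) ln(14.5/36.3) = 9506 × -0.9177 = -8723 J.

Q ≈ -8.72 kJ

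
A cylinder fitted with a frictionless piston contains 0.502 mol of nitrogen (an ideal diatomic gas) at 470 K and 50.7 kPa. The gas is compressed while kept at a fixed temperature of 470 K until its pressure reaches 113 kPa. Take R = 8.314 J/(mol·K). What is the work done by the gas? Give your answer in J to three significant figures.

Isothermal process: W = nRT ln(V₂/V₁) = nRT ln(P₁/P₂).
W = (0.502)(8.314)(470) × ln(50.7/113)
  = 1962 × ln(0.4487) = 1962 × -0.8015
W_by_gas = -1572 J.

W ≈ -1570 J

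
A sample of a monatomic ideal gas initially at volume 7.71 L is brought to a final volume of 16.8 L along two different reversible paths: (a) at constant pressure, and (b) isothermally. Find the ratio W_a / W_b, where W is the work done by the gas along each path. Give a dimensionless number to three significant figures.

Path (a) isobaric: W = P₁(V₂ − V₁) → W_a/(P₁V₁) = 1.179.
Path (b) isothermal: W = P₁V₁ ln(V₂/V₁) → W_b/(P₁V₁) = 0.7789.
W_a / W_b = 1.179 / 0.7789 = 1.514.

W_a / W_b ≈ 1.51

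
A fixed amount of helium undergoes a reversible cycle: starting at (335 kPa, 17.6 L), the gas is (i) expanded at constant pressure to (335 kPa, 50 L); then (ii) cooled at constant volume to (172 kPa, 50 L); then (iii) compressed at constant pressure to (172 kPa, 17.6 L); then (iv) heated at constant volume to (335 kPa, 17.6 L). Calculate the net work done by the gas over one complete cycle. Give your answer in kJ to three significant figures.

Constant-volume legs do no work.
W(i) = (335)(50 − 17.6) = 10854 J; W(iii) = (172)(17.6 − 50) = -5573 J.
W_net = 10854 − 5573 = 5281 J (the clockwise enclosed area).

W_net ≈ 5.28 kJ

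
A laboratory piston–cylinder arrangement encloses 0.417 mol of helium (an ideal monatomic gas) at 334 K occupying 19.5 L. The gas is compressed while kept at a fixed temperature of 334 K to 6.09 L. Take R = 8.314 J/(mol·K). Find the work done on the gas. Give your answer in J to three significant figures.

W ≈ 1350 J

Isothermal: W = nRT ln(V₂/V₁).
W = (0.417)(8.314)(334) × ln(6.09/19.5)
  = 1158 × -1.164
W_by_gas = -1348 J; work on gas = −W_by = 1348 J.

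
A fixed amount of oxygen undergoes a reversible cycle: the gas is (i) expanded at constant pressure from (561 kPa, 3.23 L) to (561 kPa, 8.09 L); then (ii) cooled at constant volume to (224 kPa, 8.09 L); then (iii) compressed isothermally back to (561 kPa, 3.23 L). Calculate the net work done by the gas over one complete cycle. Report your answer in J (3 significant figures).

Leg (i): W = PΔV = (561)(8.09 − 3.23) = 2726 J.
Leg (ii): W = 0.
Leg (iii): W = PᵢVᵢ ln(V_f/Vᵢ) = (1812) ln(3.23/8.09) = -1664 J.
W_net = 2726 − 1664 = 1063 J.

W_net ≈ 1060 J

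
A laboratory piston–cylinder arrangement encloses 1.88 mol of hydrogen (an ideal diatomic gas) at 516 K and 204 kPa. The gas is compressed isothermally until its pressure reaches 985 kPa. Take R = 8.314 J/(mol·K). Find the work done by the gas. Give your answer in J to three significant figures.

W ≈ -12700 J

Isothermal process: W = nRT ln(V₂/V₁) = nRT ln(P₁/P₂).
W = (1.88)(8.314)(516) × ln(204/985)
  = 8065 × ln(0.2071) = 8065 × -1.575
W_by_gas = -12699 J.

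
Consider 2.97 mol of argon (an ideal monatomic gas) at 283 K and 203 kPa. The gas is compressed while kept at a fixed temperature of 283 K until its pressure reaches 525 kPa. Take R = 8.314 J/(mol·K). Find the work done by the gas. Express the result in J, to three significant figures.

W ≈ -6640 J

Isothermal process: W = nRT ln(V₂/V₁) = nRT ln(P₁/P₂).
W = (2.97)(8.314)(283) × ln(203/525)
  = 6988 × ln(0.3867) = 6988 × -0.9502
W_by_gas = -6640 J.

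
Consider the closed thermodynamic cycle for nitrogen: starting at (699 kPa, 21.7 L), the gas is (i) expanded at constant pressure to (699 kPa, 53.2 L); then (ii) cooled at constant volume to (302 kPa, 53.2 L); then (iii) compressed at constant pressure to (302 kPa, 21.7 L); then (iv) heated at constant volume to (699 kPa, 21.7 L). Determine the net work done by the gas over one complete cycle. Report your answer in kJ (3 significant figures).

W_net ≈ 12.5 kJ

Constant-volume legs do no work.
W(i) = (699)(53.2 − 21.7) = 22019 J; W(iii) = (302)(21.7 − 53.2) = -9513 J.
W_net = 22019 − 9513 = 12506 J (the clockwise enclosed area).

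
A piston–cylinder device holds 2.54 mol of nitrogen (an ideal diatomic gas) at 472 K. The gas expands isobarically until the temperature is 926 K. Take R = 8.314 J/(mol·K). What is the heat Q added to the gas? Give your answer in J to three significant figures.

Q ≈ 33600 J

Isobaric: W = nRΔT = (2.54)(8.314)(454) = 9587 J.
ΔU = nCᵥΔT with Cᵥ = 5R/2: ΔU = (2.54)(20.79)(454) = 23968 J.
Q = ΔU + W = 23968 + 9587 = 33556 J.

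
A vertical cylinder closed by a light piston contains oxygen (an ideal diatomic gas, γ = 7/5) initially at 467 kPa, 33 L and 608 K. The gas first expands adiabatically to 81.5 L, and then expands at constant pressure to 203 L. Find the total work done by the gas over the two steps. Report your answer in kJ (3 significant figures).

Step 1 (adiabatic): W = (P₁V₁ − P₂V₂)/(γ−1) = (15411 − 10734)/0.4 = 11692 J.
After step 1: P = 131.7 kPa, V = 81.5 L, T = 423.5 K.
Step 2 (isobaric): W = PΔV = (131.7 kPa)(203 − 81.5 L) = 16003 J.
W_total = 11692 + 16003 = 27694 J.

W_total ≈ 27.7 kJ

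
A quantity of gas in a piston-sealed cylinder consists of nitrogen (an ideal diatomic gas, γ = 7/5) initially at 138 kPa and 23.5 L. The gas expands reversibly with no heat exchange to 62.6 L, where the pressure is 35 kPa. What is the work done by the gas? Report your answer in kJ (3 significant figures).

W ≈ 2.63 kJ

Adiabatic: W = (P₁V₁ − P₂V₂)/(γ − 1) with γ = 7/5.
P₁V₁ = 3243 J, P₂V₂ = 2191 J.
W = (3243 − 2191) / 0.4 = 2630 J.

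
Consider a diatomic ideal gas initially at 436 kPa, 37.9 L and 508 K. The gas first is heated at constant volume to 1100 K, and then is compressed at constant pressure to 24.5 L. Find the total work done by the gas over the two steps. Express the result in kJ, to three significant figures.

W_total ≈ -12.7 kJ

Step 1 (isochoric): W = 0 (constant volume).
After step 1: P = 944.1 kPa (V unchanged).
Step 2 (isobaric): W = PΔV = (944.1 kPa)(24.5 − 37.9 L) = -12651 J.
W_total = 0 − 12651 = -12651 J.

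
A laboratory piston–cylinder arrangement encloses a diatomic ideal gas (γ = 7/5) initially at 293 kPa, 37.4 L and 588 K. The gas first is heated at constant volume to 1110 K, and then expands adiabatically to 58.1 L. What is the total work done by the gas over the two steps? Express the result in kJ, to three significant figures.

W_total ≈ 8.35 kJ

Step 1 (isochoric): W = 0 (constant volume).
After step 1: P = 553.1 kPa (V unchanged).
Step 2 (adiabatic): W = (P₁V₁ − P₂V₂)/(γ−1) = (20686 − 17345)/0.4 = 8355 J.
W_total = 0 + 8355 = 8355 J.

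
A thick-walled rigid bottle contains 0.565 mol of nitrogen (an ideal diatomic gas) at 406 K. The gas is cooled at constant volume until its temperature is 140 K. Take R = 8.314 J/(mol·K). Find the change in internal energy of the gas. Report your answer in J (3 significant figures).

ΔU ≈ -3120 J

Constant volume ⇒ W = 0, so Q = ΔU = nCᵥΔT with Cᵥ = 5R/2 = 20.79 J/(mol·K).
ΔU = (0.565)(20.79)(140 − 406) = -3124 J.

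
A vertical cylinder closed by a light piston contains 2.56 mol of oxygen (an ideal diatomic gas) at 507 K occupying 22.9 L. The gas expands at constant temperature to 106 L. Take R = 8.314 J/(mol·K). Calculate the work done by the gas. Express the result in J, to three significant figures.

W ≈ 16500 J

Isothermal: W = nRT ln(V₂/V₁).
W = (2.56)(8.314)(507) × ln(106/22.9)
  = 10791 × 1.532
W_by_gas = 16535 J.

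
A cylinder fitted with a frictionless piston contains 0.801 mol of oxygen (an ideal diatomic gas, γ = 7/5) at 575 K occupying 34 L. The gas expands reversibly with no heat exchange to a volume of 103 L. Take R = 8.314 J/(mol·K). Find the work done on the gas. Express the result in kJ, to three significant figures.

W ≈ -3.43 kJ

Adiabatic: TV^(γ−1) = const with γ = 7/5.
T₂ = T₁ (V₁/V₂)^(γ−1) = 575 × (34/103)^0.4 = 575 × 0.6419 = 369.1 K.
W_by = nCᵥ(T₁ − T₂) = (0.801)(20.79)(575 − 369.1) = 3428 J.
Work on gas = −W_by = -3428 J.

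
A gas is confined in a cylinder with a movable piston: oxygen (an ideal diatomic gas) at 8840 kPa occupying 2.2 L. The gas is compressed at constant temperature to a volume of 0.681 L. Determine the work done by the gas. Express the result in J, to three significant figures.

Isothermal: W = nRT ln(V₂/V₁) = P₁V₁ ln(V₂/V₁).
P₁V₁ = (8840 kPa)(2.2 L) = 19448 J.
W = 19448 × ln(0.681/2.2) = 19448 × -1.173
W_by_gas = -22806 J.

W ≈ -22800 J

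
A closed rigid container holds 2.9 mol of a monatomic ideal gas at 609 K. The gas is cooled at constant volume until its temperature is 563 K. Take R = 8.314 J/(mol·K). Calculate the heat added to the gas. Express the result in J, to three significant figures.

Q ≈ -1660 J

Constant volume ⇒ W = 0, so Q = ΔU = nCᵥΔT with Cᵥ = 3R/2 = 12.47 J/(mol·K).
ΔU = (2.9)(12.47)(563 − 609) = -1664 J.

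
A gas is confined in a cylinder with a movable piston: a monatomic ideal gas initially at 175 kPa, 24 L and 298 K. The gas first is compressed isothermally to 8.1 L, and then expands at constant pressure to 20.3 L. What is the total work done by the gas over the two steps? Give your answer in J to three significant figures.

Step 1 (isothermal): W = P₁V₁ ln(V₂/V₁) = (4200) ln(8.1/24) = -4562 J.
After step 1: P = 518.5 kPa, V = 8.1 L, T = 298 K.
Step 2 (isobaric): W = PΔV = (518.5 kPa)(20.3 − 8.1 L) = 6326 J.
W_total = -4562 + 6326 = 1764 J.

W_total ≈ 1760 J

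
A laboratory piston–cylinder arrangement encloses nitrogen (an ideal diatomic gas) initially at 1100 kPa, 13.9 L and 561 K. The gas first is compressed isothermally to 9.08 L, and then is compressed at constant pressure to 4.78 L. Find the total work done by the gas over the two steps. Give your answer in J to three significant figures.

W_total ≈ -13800 J

Step 1 (isothermal): W = P₁V₁ ln(V₂/V₁) = (15290) ln(9.08/13.9) = -6511 J.
After step 1: P = 1684 kPa, V = 9.08 L, T = 561 K.
Step 2 (isobaric): W = PΔV = (1684 kPa)(4.78 − 9.08 L) = -7241 J.
W_total = -6511 − 7241 = -13752 J.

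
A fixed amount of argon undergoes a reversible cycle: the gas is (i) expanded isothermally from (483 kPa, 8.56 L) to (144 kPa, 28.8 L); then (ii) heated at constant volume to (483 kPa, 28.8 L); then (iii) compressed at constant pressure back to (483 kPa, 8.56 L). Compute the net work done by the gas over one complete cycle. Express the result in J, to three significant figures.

Leg (i): W = PᵢVᵢ ln(V_f/Vᵢ) = (4134) ln(28.8/8.56) = 5016 J.
Leg (ii): W = 0.
Leg (iii): W = PΔV = (483)(8.56 − 28.8) = -9776 J.
W_net = 5016 − 9776 = -4760 J.

W_net ≈ -4760 J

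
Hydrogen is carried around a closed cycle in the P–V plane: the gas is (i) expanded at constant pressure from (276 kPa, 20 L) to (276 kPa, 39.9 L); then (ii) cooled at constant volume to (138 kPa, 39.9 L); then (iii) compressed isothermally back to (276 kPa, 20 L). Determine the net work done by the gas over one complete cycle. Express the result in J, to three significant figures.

Leg (i): W = PΔV = (276)(39.9 − 20) = 5492 J.
Leg (ii): W = 0.
Leg (iii): W = PᵢVᵢ ln(V_f/Vᵢ) = (5506) ln(20/39.9) = -3803 J.
W_net = 5492 − 3803 = 1690 J.

W_net ≈ 1690 J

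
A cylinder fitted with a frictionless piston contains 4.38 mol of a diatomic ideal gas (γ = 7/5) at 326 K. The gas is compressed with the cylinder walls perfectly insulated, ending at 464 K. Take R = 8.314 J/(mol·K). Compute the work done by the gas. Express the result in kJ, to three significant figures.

Adiabatic ⇒ Q = 0, so W_by = −ΔU = nCᵥ(T₁ − T₂).
Cᵥ = 5R/2 = 20.79 J/(mol·K).
W = (4.38)(20.79)(326 − 464) = -12563 J.

W ≈ -12.6 kJ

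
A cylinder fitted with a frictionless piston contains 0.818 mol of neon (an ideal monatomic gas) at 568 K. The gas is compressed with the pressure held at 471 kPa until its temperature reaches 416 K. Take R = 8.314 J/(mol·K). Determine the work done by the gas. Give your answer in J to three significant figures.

Isobaric: W = P ΔV = nR ΔT.
W = (0.818)(8.314)(416 − 568) = -1034 J.

W ≈ -1030 J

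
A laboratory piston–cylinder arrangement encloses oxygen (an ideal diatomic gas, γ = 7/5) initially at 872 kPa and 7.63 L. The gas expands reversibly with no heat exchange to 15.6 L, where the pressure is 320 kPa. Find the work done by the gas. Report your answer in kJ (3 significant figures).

Adiabatic: W = (P₁V₁ − P₂V₂)/(γ − 1) with γ = 7/5.
P₁V₁ = 6653 J, P₂V₂ = 4992 J.
W = (6653 − 4992) / 0.4 = 4153 J.

W ≈ 4.15 kJ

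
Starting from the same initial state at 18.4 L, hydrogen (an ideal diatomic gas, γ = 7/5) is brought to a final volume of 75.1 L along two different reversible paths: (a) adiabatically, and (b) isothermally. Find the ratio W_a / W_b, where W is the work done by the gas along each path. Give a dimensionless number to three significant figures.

W_a / W_b ≈ 0.765

Path (a) adiabatic: W = P₁V₁(1 − (V₁/V₂)^(γ−1))/(γ−1) → W_a/(P₁V₁) = 1.076.
Path (b) isothermal: W = P₁V₁ ln(V₂/V₁) → W_b/(P₁V₁) = 1.406.
W_a / W_b = 1.076 / 1.406 = 0.7648.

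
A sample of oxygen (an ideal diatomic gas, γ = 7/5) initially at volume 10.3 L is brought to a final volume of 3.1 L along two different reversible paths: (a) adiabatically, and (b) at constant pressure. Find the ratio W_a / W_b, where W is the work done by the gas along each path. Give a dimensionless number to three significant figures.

W_a / W_b ≈ 2.21

Path (a) adiabatic: W = P₁V₁(1 − (V₁/V₂)^(γ−1))/(γ−1) → W_a/(P₁V₁) = -1.541.
Path (b) isobaric: W = P₁(V₂ − V₁) → W_b/(P₁V₁) = -0.699.
W_a / W_b = -1.541 / -0.699 = 2.205.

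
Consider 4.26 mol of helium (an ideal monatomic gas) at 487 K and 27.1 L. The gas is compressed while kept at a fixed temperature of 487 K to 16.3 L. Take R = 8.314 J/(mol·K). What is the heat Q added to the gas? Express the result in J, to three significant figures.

Q ≈ -8770 J

Isothermal ⇒ ΔU = 0, so Q = W = nRT ln(V₂/V₁).
Q = (4.26)(8.314)(487) ln(16.3/27.1) = 17248 × -0.5084 = -8769 J.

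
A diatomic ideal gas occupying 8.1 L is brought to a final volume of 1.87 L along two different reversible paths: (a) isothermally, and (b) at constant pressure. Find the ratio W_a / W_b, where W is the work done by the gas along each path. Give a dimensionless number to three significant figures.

W_a / W_b ≈ 1.91

Path (a) isothermal: W = P₁V₁ ln(V₂/V₁) → W_a/(P₁V₁) = -1.466.
Path (b) isobaric: W = P₁(V₂ − V₁) → W_b/(P₁V₁) = -0.7691.
W_a / W_b = -1.466 / -0.7691 = 1.906.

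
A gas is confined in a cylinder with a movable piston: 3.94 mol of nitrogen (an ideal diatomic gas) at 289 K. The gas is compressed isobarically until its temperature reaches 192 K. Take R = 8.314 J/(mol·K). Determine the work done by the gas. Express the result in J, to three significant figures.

Isobaric: W = P ΔV = nR ΔT.
W = (3.94)(8.314)(192 − 289) = -3177 J.

W ≈ -3180 J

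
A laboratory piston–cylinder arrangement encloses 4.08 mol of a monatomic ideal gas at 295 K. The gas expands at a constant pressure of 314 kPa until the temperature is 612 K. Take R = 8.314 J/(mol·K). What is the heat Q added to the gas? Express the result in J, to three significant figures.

Isobaric: W = nRΔT = (4.08)(8.314)(317) = 10753 J.
ΔU = nCᵥΔT with Cᵥ = 3R/2: ΔU = (4.08)(12.47)(317) = 16129 J.
Q = ΔU + W = 16129 + 10753 = 26882 J.

Q ≈ 26900 J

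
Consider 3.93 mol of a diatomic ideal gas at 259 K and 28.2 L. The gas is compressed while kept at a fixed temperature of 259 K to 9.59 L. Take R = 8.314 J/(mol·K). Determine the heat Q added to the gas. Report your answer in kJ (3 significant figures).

Q ≈ -9.13 kJ

Isothermal ⇒ ΔU = 0, so Q = W = nRT ln(V₂/V₁).
Q = (3.93)(8.314)(259) ln(9.59/28.2) = 8463 × -1.079 = -9128 J.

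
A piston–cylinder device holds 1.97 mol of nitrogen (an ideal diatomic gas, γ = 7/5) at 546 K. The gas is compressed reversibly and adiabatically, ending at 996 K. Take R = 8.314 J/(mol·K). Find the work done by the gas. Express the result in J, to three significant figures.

Adiabatic ⇒ Q = 0, so W_by = −ΔU = nCᵥ(T₁ − T₂).
Cᵥ = 5R/2 = 20.79 J/(mol·K).
W = (1.97)(20.79)(546 − 996) = -18426 J.

W ≈ -18400 J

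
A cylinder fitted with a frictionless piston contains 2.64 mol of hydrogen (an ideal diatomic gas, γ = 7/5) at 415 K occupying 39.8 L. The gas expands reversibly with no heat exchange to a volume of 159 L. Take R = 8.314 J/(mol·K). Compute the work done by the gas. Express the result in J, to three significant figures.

Adiabatic: TV^(γ−1) = const with γ = 7/5.
T₂ = T₁ (V₁/V₂)^(γ−1) = 415 × (39.8/159)^0.4 = 415 × 0.5746 = 238.5 K.
W_by = nCᵥ(T₁ − T₂) = (2.64)(20.79)(415 − 238.5) = 9686 J.

W ≈ 9690 J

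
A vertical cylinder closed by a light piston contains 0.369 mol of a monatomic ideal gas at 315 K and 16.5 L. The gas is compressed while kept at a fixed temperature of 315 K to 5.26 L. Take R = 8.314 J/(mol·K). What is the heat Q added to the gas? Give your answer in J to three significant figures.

Q ≈ -1100 J

Isothermal ⇒ ΔU = 0, so Q = W = nRT ln(V₂/V₁).
Q = (0.369)(8.314)(315) ln(5.26/16.5) = 966.4 × -1.143 = -1105 J.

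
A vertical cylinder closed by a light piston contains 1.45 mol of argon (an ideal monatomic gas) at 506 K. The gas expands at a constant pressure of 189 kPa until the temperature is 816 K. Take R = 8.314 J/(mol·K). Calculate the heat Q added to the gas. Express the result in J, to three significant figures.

Isobaric: W = nRΔT = (1.45)(8.314)(310) = 3737 J.
ΔU = nCᵥΔT with Cᵥ = 3R/2: ΔU = (1.45)(12.47)(310) = 5606 J.
Q = ΔU + W = 5606 + 3737 = 9343 J.

Q ≈ 9340 J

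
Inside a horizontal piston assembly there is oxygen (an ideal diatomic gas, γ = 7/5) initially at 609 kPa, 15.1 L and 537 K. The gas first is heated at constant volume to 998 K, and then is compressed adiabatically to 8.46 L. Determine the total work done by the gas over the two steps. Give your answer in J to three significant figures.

Step 1 (isochoric): W = 0 (constant volume).
After step 1: P = 1132 kPa (V unchanged).
Step 2 (adiabatic): W = (P₁V₁ − P₂V₂)/(γ−1) = (17090 − 21547)/0.4 = -11142 J.
W_total = 0 − 11142 = -11142 J.

W_total ≈ -11100 J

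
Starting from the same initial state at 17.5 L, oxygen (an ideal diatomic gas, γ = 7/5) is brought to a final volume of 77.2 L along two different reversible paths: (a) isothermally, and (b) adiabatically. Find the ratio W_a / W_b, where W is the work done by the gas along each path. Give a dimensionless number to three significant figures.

Path (a) isothermal: W = P₁V₁ ln(V₂/V₁) → W_a/(P₁V₁) = 1.484.
Path (b) adiabatic: W = P₁V₁(1 − (V₁/V₂)^(γ−1))/(γ−1) → W_b/(P₁V₁) = 1.119.
W_a / W_b = 1.484 / 1.119 = 1.326.

W_a / W_b ≈ 1.33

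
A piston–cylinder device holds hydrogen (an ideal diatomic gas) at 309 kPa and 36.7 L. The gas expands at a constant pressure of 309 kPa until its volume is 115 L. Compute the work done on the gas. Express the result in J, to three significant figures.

W ≈ -24200 J

Isobaric: W = P ΔV.
W = (309 kPa)(115 − 36.7 L) = (309)(78.3) = 24195 J.
Work on gas = −W_by = -24195 J.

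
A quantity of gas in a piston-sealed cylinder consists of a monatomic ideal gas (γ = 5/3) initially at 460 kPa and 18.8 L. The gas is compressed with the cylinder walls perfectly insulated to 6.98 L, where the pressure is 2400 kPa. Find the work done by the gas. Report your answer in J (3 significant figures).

Adiabatic: W = (P₁V₁ − P₂V₂)/(γ − 1) with γ = 5/3.
P₁V₁ = 8648 J, P₂V₂ = 16752 J.
W = (8648 − 16752) / 0.6667 = -12156 J.

W ≈ -12200 J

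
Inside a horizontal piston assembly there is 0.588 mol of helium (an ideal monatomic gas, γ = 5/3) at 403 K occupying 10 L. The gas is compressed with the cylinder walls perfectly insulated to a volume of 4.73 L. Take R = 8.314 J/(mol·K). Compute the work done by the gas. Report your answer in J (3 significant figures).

W ≈ -1910 J

Adiabatic: TV^(γ−1) = const with γ = 5/3.
T₂ = T₁ (V₁/V₂)^(γ−1) = 403 × (10/4.73)^0.667 = 403 × 1.647 = 663.8 K.
W_by = nCᵥ(T₁ − T₂) = (0.588)(12.47)(403 − 663.8) = -1913 J.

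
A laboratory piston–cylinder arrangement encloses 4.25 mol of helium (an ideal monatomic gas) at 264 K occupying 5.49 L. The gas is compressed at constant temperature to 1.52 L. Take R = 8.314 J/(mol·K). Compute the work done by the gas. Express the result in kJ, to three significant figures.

W ≈ -12.0 kJ

Isothermal: W = nRT ln(V₂/V₁).
W = (4.25)(8.314)(264) × ln(1.52/5.49)
  = 9328 × -1.284
W_by_gas = -11980 J.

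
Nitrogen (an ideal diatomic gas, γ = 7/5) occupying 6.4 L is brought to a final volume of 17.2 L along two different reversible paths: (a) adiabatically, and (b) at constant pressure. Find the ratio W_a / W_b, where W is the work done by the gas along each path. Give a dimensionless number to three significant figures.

W_a / W_b ≈ 0.484

Path (a) adiabatic: W = P₁V₁(1 − (V₁/V₂)^(γ−1))/(γ−1) → W_a/(P₁V₁) = 0.8165.
Path (b) isobaric: W = P₁(V₂ − V₁) → W_b/(P₁V₁) = 1.687.
W_a / W_b = 0.8165 / 1.687 = 0.4839.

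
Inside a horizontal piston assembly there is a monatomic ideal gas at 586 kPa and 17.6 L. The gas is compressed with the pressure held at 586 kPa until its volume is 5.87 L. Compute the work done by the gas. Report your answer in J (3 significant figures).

Isobaric: W = P ΔV.
W = (586 kPa)(5.87 − 17.6 L) = (586)(-11.73) = -6874 J.

W ≈ -6870 J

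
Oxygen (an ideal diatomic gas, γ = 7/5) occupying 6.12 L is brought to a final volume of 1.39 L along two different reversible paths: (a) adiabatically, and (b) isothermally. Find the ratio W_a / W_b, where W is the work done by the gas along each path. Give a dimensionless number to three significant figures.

Path (a) adiabatic: W = P₁V₁(1 − (V₁/V₂)^(γ−1))/(γ−1) → W_a/(P₁V₁) = -2.023.
Path (b) isothermal: W = P₁V₁ ln(V₂/V₁) → W_b/(P₁V₁) = -1.482.
W_a / W_b = -2.023 / -1.482 = 1.365.

W_a / W_b ≈ 1.36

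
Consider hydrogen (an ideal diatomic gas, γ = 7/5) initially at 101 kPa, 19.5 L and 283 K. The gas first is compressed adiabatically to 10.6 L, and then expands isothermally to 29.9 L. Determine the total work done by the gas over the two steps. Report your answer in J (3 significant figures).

Step 1 (adiabatic): W = (P₁V₁ − P₂V₂)/(γ−1) = (1970 − 2513)/0.4 = -1360 J.
After step 1: P = 237.1 kPa, V = 10.6 L, T = 361.1 K.
Step 2 (isothermal): W = P₁V₁ ln(V₂/V₁) = (2513) ln(29.9/10.6) = 2606 J.
W_total = -1360 + 2606 = 1247 J.

W_total ≈ 1250 J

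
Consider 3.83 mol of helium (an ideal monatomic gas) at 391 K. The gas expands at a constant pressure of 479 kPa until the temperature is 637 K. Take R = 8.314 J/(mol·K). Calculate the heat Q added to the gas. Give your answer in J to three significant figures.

Q ≈ 19600 J

Isobaric: W = nRΔT = (3.83)(8.314)(246) = 7833 J.
ΔU = nCᵥΔT with Cᵥ = 3R/2: ΔU = (3.83)(12.47)(246) = 11750 J.
Q = ΔU + W = 11750 + 7833 = 19583 J.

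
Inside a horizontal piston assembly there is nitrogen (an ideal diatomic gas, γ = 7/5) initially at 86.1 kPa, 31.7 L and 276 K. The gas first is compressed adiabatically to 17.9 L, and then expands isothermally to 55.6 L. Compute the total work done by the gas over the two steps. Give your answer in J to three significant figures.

W_total ≈ 2140 J

Step 1 (adiabatic): W = (P₁V₁ − P₂V₂)/(γ−1) = (2729 − 3430)/0.4 = -1753 J.
After step 1: P = 191.6 kPa, V = 17.9 L, T = 346.9 K.
Step 2 (isothermal): W = P₁V₁ ln(V₂/V₁) = (3430) ln(55.6/17.9) = 3888 J.
W_total = -1753 + 3888 = 2135 J.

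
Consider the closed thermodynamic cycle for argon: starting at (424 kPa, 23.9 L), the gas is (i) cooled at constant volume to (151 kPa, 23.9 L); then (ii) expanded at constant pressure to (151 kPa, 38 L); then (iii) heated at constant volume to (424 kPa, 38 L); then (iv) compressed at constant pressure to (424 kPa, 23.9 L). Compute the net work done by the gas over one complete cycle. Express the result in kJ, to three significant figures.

W_net ≈ -3.85 kJ

Constant-volume legs do no work.
W(ii) = (151)(38 − 23.9) = 2129 J; W(iv) = (424)(23.9 − 38) = -5978 J.
W_net = 2129 − 5978 = -3849 J (the counter-clockwise enclosed area).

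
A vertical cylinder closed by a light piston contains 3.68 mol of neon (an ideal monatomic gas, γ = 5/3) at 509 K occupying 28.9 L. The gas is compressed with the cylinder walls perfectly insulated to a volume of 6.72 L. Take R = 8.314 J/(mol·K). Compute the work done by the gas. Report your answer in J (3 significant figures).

W ≈ -38400 J

Adiabatic: TV^(γ−1) = const with γ = 5/3.
T₂ = T₁ (V₁/V₂)^(γ−1) = 509 × (28.9/6.72)^0.667 = 509 × 2.645 = 1346 K.
W_by = nCᵥ(T₁ − T₂) = (3.68)(12.47)(509 − 1346) = -38416 J.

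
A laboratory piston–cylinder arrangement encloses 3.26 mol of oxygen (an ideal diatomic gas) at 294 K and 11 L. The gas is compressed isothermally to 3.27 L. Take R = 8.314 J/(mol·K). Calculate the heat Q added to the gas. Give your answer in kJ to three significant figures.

Isothermal ⇒ ΔU = 0, so Q = W = nRT ln(V₂/V₁).
Q = (3.26)(8.314)(294) ln(3.27/11) = 7968 × -1.213 = -9667 J.

Q ≈ -9.67 kJ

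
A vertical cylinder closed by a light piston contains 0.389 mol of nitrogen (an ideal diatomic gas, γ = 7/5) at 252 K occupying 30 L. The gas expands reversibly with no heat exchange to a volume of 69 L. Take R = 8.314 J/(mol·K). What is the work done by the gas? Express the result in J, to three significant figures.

W ≈ 577 J

Adiabatic: TV^(γ−1) = const with γ = 7/5.
T₂ = T₁ (V₁/V₂)^(γ−1) = 252 × (30/69)^0.4 = 252 × 0.7167 = 180.6 K.
W_by = nCᵥ(T₁ − T₂) = (0.389)(20.79)(252 − 180.6) = 577.3 J.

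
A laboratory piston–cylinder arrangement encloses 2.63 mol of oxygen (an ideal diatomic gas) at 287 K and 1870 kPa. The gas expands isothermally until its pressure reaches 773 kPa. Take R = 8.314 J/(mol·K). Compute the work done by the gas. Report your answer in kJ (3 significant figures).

Isothermal process: W = nRT ln(V₂/V₁) = nRT ln(P₁/P₂).
W = (2.63)(8.314)(287) × ln(1870/773)
  = 6275 × ln(2.419) = 6275 × 0.8834
W_by_gas = 5544 J.

W ≈ 5.54 kJ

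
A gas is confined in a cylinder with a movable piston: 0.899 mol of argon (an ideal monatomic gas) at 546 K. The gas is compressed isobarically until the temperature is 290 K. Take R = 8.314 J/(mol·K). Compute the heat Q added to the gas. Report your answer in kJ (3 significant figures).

Q ≈ -4.78 kJ

Isobaric: W = nRΔT = (0.899)(8.314)(-256) = -1913 J.
ΔU = nCᵥΔT with Cᵥ = 3R/2: ΔU = (0.899)(12.47)(-256) = -2870 J.
Q = ΔU + W = -2870 − 1913 = -4784 J.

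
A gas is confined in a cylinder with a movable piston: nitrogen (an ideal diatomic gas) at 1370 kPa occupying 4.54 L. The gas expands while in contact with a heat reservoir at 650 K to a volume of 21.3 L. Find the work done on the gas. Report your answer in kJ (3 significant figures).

Isothermal: W = nRT ln(V₂/V₁) = P₁V₁ ln(V₂/V₁).
P₁V₁ = (1370 kPa)(4.54 L) = 6220 J.
W = 6220 × ln(21.3/4.54) = 6220 × 1.546
W_by_gas = 9614 J; work on gas = −W_by = -9614 J.

W ≈ -9.61 kJ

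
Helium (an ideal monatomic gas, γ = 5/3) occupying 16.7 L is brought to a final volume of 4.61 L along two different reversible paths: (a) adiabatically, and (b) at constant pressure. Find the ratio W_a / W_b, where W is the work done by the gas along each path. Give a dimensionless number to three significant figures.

W_a / W_b ≈ 2.82

Path (a) adiabatic: W = P₁V₁(1 − (V₁/V₂)^(γ−1))/(γ−1) → W_a/(P₁V₁) = -2.038.
Path (b) isobaric: W = P₁(V₂ − V₁) → W_b/(P₁V₁) = -0.724.
W_a / W_b = -2.038 / -0.724 = 2.815.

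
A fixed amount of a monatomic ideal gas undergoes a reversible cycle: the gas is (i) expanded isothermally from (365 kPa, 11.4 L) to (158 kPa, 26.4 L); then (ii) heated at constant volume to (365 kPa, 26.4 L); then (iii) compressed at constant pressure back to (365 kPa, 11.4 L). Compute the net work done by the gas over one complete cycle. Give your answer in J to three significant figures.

W_net ≈ -1980 J

Leg (i): W = PᵢVᵢ ln(V_f/Vᵢ) = (4161) ln(26.4/11.4) = 3494 J.
Leg (ii): W = 0.
Leg (iii): W = PΔV = (365)(11.4 − 26.4) = -5475 J.
W_net = 3494 − 5475 = -1981 J.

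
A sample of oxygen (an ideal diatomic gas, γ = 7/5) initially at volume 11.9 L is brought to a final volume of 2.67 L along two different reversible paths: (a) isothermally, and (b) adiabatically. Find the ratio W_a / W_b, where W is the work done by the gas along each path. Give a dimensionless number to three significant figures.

Path (a) isothermal: W = P₁V₁ ln(V₂/V₁) → W_a/(P₁V₁) = -1.494.
Path (b) adiabatic: W = P₁V₁(1 − (V₁/V₂)^(γ−1))/(γ−1) → W_b/(P₁V₁) = -2.045.
W_a / W_b = -1.494 / -2.045 = 0.7307.

W_a / W_b ≈ 0.731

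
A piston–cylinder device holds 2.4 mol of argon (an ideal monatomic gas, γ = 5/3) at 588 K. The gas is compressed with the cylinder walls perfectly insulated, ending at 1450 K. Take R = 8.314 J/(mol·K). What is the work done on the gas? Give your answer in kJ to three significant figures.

Adiabatic ⇒ Q = 0, so W_by = −ΔU = nCᵥ(T₁ − T₂).
Cᵥ = 3R/2 = 12.47 J/(mol·K).
W = (2.4)(12.47)(588 − 1450) = -25800 J.
Work on gas = −W_by = 25800 J.

W ≈ 25.8 kJ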